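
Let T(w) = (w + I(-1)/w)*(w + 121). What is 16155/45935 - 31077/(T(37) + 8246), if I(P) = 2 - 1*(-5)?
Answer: -2958477651/1600099790 ≈ -1.8489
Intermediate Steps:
I(P) = 7 (I(P) = 2 + 5 = 7)
T(w) = (121 + w)*(w + 7/w) (T(w) = (w + 7/w)*(w + 121) = (w + 7/w)*(121 + w) = (121 + w)*(w + 7/w))
16155/45935 - 31077/(T(37) + 8246) = 16155/45935 - 31077/((7 + 37**2 + 121*37 + 847/37) + 8246) = 16155*(1/45935) - 31077/((7 + 1369 + 4477 + 847*(1/37)) + 8246) = 3231/9187 - 31077/((7 + 1369 + 4477 + 847/37) + 8246) = 3231/9187 - 31077/(217408/37 + 8246) = 3231/9187 - 31077/522510/37 = 3231/9187 - 31077*37/522510 = 3231/9187 - 383283/174170 = -2958477651/1600099790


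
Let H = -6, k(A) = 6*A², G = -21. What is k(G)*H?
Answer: -15876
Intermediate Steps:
k(G)*H = (6*(-21)²)*(-6) = (6*441)*(-6) = 2646*(-6) = -15876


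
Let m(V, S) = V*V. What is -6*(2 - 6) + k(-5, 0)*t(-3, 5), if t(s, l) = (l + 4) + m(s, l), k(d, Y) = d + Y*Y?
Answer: -66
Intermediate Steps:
k(d, Y) = d + Y²
m(V, S) = V²
t(s, l) = 4 + l + s² (t(s, l) = (l + 4) + s² = (4 + l) + s² = 4 + l + s²)
-6*(2 - 6) + k(-5, 0)*t(-3, 5) = -6*(2 - 6) + (-5 + 0²)*(4 + 5 + (-3)²) = -6*(-4) + (-5 + 0)*(4 + 5 + 9) = 24 - 5*18 = 24 - 90 = -66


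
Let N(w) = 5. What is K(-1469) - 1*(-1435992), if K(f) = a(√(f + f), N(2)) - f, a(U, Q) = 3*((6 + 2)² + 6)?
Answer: 1437671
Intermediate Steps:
a(U, Q) = 210 (a(U, Q) = 3*(8² + 6) = 3*(64 + 6) = 3*70 = 210)
K(f) = 210 - f
K(-1469) - 1*(-1435992) = (210 - 1*(-1469)) - 1*(-1435992) = (210 + 1469) + 1435992 = 1679 + 1435992 = 1437671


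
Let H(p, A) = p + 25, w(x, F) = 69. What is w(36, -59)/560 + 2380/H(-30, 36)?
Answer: -266491/560 ≈ -475.88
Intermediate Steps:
H(p, A) = 25 + p
w(36, -59)/560 + 2380/H(-30, 36) = 69/560 + 2380/(25 - 30) = 69*(1/560) + 2380/(-5) = 69/560 + 2380*(-1/5) = 69/560 - 476 = -266491/560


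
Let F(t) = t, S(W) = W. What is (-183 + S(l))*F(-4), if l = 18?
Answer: 660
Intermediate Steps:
(-183 + S(l))*F(-4) = (-183 + 18)*(-4) = -165*(-4) = 660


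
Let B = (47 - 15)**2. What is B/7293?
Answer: 1024/7293 ≈ 0.14041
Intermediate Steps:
B = 1024 (B = 32**2 = 1024)
B/7293 = 1024/7293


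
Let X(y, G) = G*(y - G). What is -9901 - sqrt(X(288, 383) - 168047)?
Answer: -9901 - 4*I*sqrt(12777) ≈ -9901.0 - 452.14*I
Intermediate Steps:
-9901 - sqrt(X(288, 383) - 168047) = -9901 - sqrt(383*(288 - 1*383) - 168047) = -9901 - sqrt(383*(288 - 383) - 168047) = -9901 - sqrt(383*(-95) - 168047) = -9901 - sqrt(-36385 - 168047) = -9901 - sqrt(-204432) = -9901 - 4*I*sqrt(12777)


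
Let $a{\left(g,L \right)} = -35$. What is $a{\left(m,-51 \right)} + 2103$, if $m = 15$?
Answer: $2068$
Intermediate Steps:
$a{\left(m,-51 \right)} + 2103 = -35 + 2103 = 2068$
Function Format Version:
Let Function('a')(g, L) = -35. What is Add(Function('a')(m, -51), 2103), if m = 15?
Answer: 2068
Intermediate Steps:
Add(Function('a')(m, -51), 2103) = Add(-35, 2103) = 2068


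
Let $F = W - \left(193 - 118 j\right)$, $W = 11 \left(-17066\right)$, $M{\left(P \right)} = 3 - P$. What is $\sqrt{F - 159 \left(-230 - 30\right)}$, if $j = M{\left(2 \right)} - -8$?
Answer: $i \sqrt{145517} \approx 381.47 i$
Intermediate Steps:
$j = 9$ ($j = \left(3 - 2\right) - -8 = \left(3 - 2\right) + 8 = 1 + 8 = 9$)
$W = -187726$
$F = -186857$ ($F = -187726 - \left(193 - 1062\right) = -187726 - -869 = -187726 + 869 = -186857$)
$\sqrt{F - 159 \left(-230 - 30\right)} = \sqrt{-186857 - 159 \left(-230 - 30\right)} = \sqrt{-186857 - -41340} = \sqrt{-186857 + 41340} = \sqrt{-145517} = i \sqrt{145517}$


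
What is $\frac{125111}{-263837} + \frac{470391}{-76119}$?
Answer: $- \frac{6363327356}{956333743} \approx -6.6539$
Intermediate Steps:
$\frac{125111}{-263837} + \frac{470391}{-76119} = 125111 \left(- \frac{1}{263837}\right) + 470391 \left(- \frac{1}{76119}\right) = - \frac{17873}{37691} - \frac{156797}{25373} = - \frac{6363327356}{956333743}$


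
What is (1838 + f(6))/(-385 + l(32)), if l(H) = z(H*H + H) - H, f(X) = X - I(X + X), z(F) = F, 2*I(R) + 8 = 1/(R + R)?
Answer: 88703/30672 ≈ 2.8920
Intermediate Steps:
I(R) = -4 + 1/(4*R) (I(R) = -4 + 1/(2*(R + R)) = -4 + 1/(2*((2*R))) = -4 + (1/(2*R))/2 = -4 + 1/(4*R))
f(X) = 4 + X - 1/(8*X) (f(X) = X - (-4 + 1/(4*(X + X))) = X - (-4 + 1/(4*((2*X)))) = X - (-4 + (1/(2*X))/4) = X - (-4 + 1/(8*X)) = X + (4 - 1/(8*X)) = 4 + X - 1/(8*X))
l(H) = H² (l(H) = (H*H + H) - H = (H² + H) - H = (H + H²) - H = H²)
(1838 + f(6))/(-385 + l(32)) = (1838 + (4 + 6 - ⅛/6))/(-385 + 32²) = (1838 + (4 + 6 - ⅛*⅙))/(-385 + 1024) = (1838 + (4 + 6 - 1/48))/639 = (1838 + 479/48)*(1/639) = (88703/48)*(1/639) = 88703/30672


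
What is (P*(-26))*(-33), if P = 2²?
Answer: 3432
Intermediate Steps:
P = 4
(P*(-26))*(-33) = (4*(-26))*(-33) = -104*(-33) = 3432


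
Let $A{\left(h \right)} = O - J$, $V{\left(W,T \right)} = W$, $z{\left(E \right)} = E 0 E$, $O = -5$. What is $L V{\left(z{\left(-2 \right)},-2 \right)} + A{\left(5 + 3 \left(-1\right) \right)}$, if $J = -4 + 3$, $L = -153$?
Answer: $-4$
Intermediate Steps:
$z{\left(E \right)} = 0$ ($z{\left(E \right)} = 0 E = 0$)
$J = -1$
$A{\left(h \right)} = -4$ ($A{\left(h \right)} = -5 - -1 = -5 + 1 = -4$)
$L V{\left(z{\left(-2 \right)},-2 \right)} + A{\left(5 + 3 \left(-1\right) \right)} = \left(-153\right) 0 - 4 = 0 - 4 = -4$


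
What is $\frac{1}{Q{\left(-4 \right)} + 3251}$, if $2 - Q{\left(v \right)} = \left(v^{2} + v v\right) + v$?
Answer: $\frac{1}{3225} \approx 0.00031008$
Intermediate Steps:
$Q{\left(v \right)} = 2 - v - 2 v^{2}$ ($Q{\left(v \right)} = 2 - \left(\left(v^{2} + v v\right) + v\right) = 2 - \left(\left(v^{2} + v^{2}\right) + v\right) = 2 - \left(2 v^{2} + v\right) = 2 - \left(v + 2 v^{2}\right) = 2 - v - 2 v^{2}$)
$\frac{1}{Q{\left(-4 \right)} + 3251} = \frac{1}{\left(2 - -4 - 2 \left(-4\right)^{2}\right) + 3251} = \frac{1}{\left(2 + 4 - 32\right) + 3251} = \frac{1}{-26 + 3251} = \frac{1}{3225}$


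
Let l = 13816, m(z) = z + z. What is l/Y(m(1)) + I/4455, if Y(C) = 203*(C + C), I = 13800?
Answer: 1212598/60291 ≈ 20.112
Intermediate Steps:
m(z) = 2*z
Y(C) = 406*C (Y(C) = 203*(2*C) = 406*C)
l/Y(m(1)) + I/4455 = 13816/((406*(2*1))) + 13800/4455 = 13816/((406*2)) + 13800*(1/4455) = 13816/812 + 920/297 = 13816*(1/812) + 920/297 = 3454/203 + 920/297 = 1212598/60291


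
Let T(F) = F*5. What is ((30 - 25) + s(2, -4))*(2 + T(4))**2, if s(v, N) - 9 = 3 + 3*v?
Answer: 11132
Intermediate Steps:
s(v, N) = 12 + 3*v (s(v, N) = 9 + (3 + 3*v) = 12 + 3*v)
T(F) = 5*F
((30 - 25) + s(2, -4))*(2 + T(4))**2 = ((30 - 25) + (12 + 3*2))*(2 + 5*4)**2 = (5 + (12 + 6))*(2 + 20)**2 = (5 + 18)*22**2 = 23*484 = 11132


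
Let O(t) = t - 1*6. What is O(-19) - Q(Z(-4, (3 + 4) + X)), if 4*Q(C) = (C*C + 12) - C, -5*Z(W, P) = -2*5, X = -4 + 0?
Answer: -57/2 ≈ -28.500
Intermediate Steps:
X = -4
Z(W, P) = 2 (Z(W, P) = -(-2)*5/5 = -⅕*(-10) = 2)
O(t) = -6 + t (O(t) = t - 6 = -6 + t)
Q(C) = 3 - C/4 + C²/4 (Q(C) = ((C*C + 12) - C)/4 = ((C² + 12) - C)/4 = ((12 + C²) - C)/4 = (12 + C² - C)/4 = 3 - C/4 + C²/4)
O(-19) - Q(Z(-4, (3 + 4) + X)) = (-6 - 19) - (3 - ¼*2 + (¼)*2²) = -25 - (3 - ½ + (¼)*4) = -25 - (3 - ½ + 1) = -25 - 1*7/2 = -25 - 7/2 = -57/2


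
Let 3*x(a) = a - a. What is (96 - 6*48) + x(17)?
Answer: -192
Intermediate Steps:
x(a) = 0 (x(a) = (a - a)/3 = (⅓)*0 = 0)
(96 - 6*48) + x(17) = (96 - 6*48) + 0 = (96 - 288) + 0 = -192 + 0 = -192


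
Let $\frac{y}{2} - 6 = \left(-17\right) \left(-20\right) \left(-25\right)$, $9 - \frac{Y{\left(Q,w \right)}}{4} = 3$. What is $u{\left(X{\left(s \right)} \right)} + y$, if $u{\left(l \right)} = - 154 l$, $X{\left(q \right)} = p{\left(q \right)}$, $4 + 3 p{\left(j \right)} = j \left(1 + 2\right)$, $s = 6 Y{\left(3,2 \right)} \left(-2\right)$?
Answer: $\frac{82708}{3} \approx 27569.0$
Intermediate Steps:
$Y{\left(Q,w \right)} = 24$ ($Y{\left(Q,w \right)} = 36 - 12 = 24$)
$s = -288$ ($s = 6 \cdot 24 \left(-2\right) = 144 \left(-2\right) = -288$)
$p{\left(j \right)} = - \frac{4}{3} + j$ ($p{\left(j \right)} = - \frac{4}{3} + \frac{j \left(1 + 2\right)}{3} = - \frac{4}{3} + \frac{j 3}{3} = - \frac{4}{3} + \frac{3 j}{3} = - \frac{4}{3} + j$)
$X{\left(q \right)} = - \frac{4}{3} + q$
$y = -16988$ ($y = 12 + 2 \left(-17\right) \left(-20\right) \left(-25\right) = 12 + 2 \cdot 340 \left(-25\right) = 12 + 2 \left(-8500\right) = 12 - 17000 = -16988$)
$u{\left(X{\left(s \right)} \right)} + y = - 154 \left(- \frac{4}{3} - 288\right) - 16988 = \left(-154\right) \left(- \frac{868}{3}\right) - 16988 = \frac{133672}{3} - 16988 = \frac{82708}{3}$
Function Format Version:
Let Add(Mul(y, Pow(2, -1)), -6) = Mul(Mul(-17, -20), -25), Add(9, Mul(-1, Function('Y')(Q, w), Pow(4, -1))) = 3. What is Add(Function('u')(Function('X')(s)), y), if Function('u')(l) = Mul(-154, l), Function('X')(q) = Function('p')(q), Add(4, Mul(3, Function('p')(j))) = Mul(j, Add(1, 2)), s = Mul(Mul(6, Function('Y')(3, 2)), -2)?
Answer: Rational(82708, 3) ≈ 27569.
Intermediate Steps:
Function('Y')(Q, w) = 24 (Function('Y')(Q, w) = Add(36, Mul(-4, 3)) = Add(36, -12) = 24)
s = -288 (s = Mul(Mul(6, 24), -2) = Mul(144, -2) = -288)
Function('p')(j) = Add(Rational(-4, 3), j) (Function('p')(j) = Add(Rational(-4, 3), Mul(Rational(1, 3), Mul(j, Add(1, 2)))) = Add(Rational(-4, 3), Mul(Rational(1, 3), Mul(j, 3))) = Add(Rational(-4, 3), Mul(Rational(1, 3), Mul(3, j))) = Add(Rational(-4, 3), j))
Function('X')(q) = Add(Rational(-4, 3), q)
y = -16988 (y = Add(12, Mul(2, Mul(Mul(-17, -20), -25))) = Add(12, Mul(2, Mul(340, -25))) = Add(12, Mul(2, -8500)) = Add(12, -17000) = -16988)
Add(Function('u')(Function('X')(s)), y) = Add(Mul(-154, Add(Rational(-4, 3), -288)), -16988) = Add(Mul(-154, Rational(-868, 3)), -16988) = Add(Rational(133672, 3), -16988) = Rational(82708, 3)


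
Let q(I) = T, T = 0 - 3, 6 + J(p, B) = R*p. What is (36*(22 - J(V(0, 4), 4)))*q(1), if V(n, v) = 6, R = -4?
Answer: -5616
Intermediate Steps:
J(p, B) = -6 - 4*p
T = -3
q(I) = -3
(36*(22 - J(V(0, 4), 4)))*q(1) = (36*(22 - (-6 - 4*6)))*(-3) = (36*(22 - (-6 - 24)))*(-3) = (36*(22 - 1*(-30)))*(-3) = (36*(22 + 30))*(-3) = (36*52)*(-3) = 1872*(-3) = -5616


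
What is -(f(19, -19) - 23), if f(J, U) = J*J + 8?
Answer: -346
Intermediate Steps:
f(J, U) = 8 + J**2 (f(J, U) = J**2 + 8 = 8 + J**2)
-(f(19, -19) - 23) = -((8 + 19**2) - 23) = -((8 + 361) - 23) = -(369 - 23) = -1*346 = -346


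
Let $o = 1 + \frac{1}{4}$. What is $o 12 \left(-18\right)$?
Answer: $-270$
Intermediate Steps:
$o = \frac{5}{4}$ ($o = 1 + \frac{1}{4} = \frac{5}{4} \approx 1.25$)
$o 12 \left(-18\right) = \frac{5}{4} \cdot 12 \left(-18\right) = 15 \left(-18\right) = -270$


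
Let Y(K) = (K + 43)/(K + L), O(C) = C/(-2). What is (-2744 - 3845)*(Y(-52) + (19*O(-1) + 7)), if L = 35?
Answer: -3815031/34 ≈ -1.1221e+5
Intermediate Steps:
O(C) = -C/2 (O(C) = C*(-1/2) = -C/2)
Y(K) = (43 + K)/(35 + K) (Y(K) = (K + 43)/(K + 35) = (43 + K)/(35 + K))
(-2744 - 3845)*(Y(-52) + (19*O(-1) + 7)) = (-2744 - 3845)*((43 - 52)/(35 - 52) + (19*(-1/2*(-1)) + 7)) = -6589*(-9/(-17) + (19*(1/2) + 7)) = -6589*(-1/17*(-9) + (19/2 + 7)) = -6589*(9/17 + 33/2) = -6589*579/34 = -3815031/34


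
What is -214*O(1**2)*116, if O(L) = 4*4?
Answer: -397184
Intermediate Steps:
O(L) = 16
-214*O(1**2)*116 = -214*16*116 = -3424*116 = -397184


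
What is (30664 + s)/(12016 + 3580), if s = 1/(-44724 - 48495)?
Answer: 2858467415/1453843524 ≈ 1.9661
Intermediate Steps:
s = -1/93219 (s = 1/(-93219) = -1/93219 ≈ -1.0727e-5)
(30664 + s)/(12016 + 3580) = (30664 - 1/93219)/(12016 + 3580) = (2858467415/93219)/15596 = (2858467415/93219)*(1/15596) = 2858467415/1453843524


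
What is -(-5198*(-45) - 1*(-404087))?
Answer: -637997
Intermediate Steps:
-(-5198*(-45) - 1*(-404087)) = -(233910 + 404087) = -1*637997 = -637997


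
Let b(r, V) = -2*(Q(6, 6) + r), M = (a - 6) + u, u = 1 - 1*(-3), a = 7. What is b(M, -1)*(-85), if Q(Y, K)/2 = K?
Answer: 2890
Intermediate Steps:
u = 4 (u = 1 + 3 = 4)
Q(Y, K) = 2*K
M = 5 (M = (7 - 6) + 4 = 1 + 4 = 5)
b(r, V) = -24 - 2*r (b(r, V) = -2*(2*6 + r) = -2*(12 + r) = -24 - 2*r)
b(M, -1)*(-85) = (-24 - 2*5)*(-85) = (-24 - 10)*(-85) = -34*(-85) = 2890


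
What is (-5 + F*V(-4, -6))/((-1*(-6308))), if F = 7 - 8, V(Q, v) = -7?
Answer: 1/3154 ≈ 0.00031706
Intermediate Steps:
F = -1
(-5 + F*V(-4, -6))/((-1*(-6308))) = (-5 - 1*(-7))/((-1*(-6308))) = (-5 + 7)/6308 = 2*(1/6308) = 1/3154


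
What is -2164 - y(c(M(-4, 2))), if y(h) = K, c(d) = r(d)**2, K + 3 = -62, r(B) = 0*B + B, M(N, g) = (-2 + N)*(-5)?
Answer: -2099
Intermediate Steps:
M(N, g) = 10 - 5*N
r(B) = B (r(B) = 0 + B = B)
K = -65 (K = -3 - 62 = -65)
c(d) = d**2
y(h) = -65
-2164 - y(c(M(-4, 2))) = -2164 - 1*(-65) = -2164 + 65 = -2099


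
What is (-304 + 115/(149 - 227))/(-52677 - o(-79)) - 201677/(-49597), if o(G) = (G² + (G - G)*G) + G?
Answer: 926766641953/227622554874 ≈ 4.0715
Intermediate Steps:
o(G) = G + G² (o(G) = (G² + 0*G) + G = (G² + 0) + G = G² + G = G + G²)
(-304 + 115/(149 - 227))/(-52677 - o(-79)) - 201677/(-49597) = (-304 + 115/(149 - 227))/(-52677 - (-79)*(1 - 79)) - 201677/(-49597) = (-304 + 115/(-78))/(-52677 - (-79)*(-78)) - 201677*(-1/49597) = (-304 + 115*(-1/78))/(-52677 - 1*6162) + 201677/49597 = (-304 - 115/78)/(-52677 - 6162) + 201677/49597 = -23827/78/(-58839) + 201677/49597 = -23827/78*(-1/58839) + 201677/49597 = 23827/4589442 + 201677/49597 = 926766641953/227622554874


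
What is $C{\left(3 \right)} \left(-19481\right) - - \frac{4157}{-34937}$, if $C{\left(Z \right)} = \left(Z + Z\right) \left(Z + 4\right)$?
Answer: $- \frac{28585527431}{34937} \approx -8.182 \cdot 10^{5}$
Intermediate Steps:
$C{\left(Z \right)} = 2 Z \left(4 + Z\right)$
$C{\left(3 \right)} \left(-19481\right) - - \frac{4157}{-34937} = 2 \cdot 3 \left(4 + 3\right) \left(-19481\right) - - \frac{4157}{-34937} = 2 \cdot 3 \cdot 7 \left(-19481\right) - \left(-4157\right) \left(- \frac{1}{34937}\right) = 42 \left(-19481\right) - \frac{4157}{34937} = -818202 - \frac{4157}{34937} = - \frac{28585527431}{34937}$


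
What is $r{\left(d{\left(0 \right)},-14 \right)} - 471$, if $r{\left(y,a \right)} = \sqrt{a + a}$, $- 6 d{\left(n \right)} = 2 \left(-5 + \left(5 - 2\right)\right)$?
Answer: $-471 + 2 i \sqrt{7} \approx -471.0 + 5.2915 i$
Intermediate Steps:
$d{\left(n \right)} = \frac{2}{3}$ ($d{\left(n \right)} = - \frac{2 \left(-5 + \left(5 - 2\right)\right)}{6} = - \frac{2 \left(-5 + 3\right)}{6} = - \frac{2 \left(-2\right)}{6} = \left(- \frac{1}{6}\right) \left(-4\right) = \frac{2}{3}$)
$r{\left(y,a \right)} = \sqrt{2} \sqrt{a}$ ($r{\left(y,a \right)} = \sqrt{2 a} = \sqrt{2} \sqrt{a}$)
$r{\left(d{\left(0 \right)},-14 \right)} - 471 = \sqrt{2} \sqrt{-14} - 471 = \sqrt{2} i \sqrt{14} - 471 = 2 i \sqrt{7} - 471 = -471 + 2 i \sqrt{7}$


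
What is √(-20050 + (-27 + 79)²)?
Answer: 7*I*√354 ≈ 131.7*I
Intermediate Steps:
√(-20050 + (-27 + 79)²) = √(-20050 + 52²) = √(-20050 + 2704) = √(-17346) = 7*I*√354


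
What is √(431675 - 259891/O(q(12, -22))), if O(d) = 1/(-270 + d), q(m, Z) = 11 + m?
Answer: 12*√448783 ≈ 8039.0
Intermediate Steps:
√(431675 - 259891/O(q(12, -22))) = √(431675 - 259891/(1/(-270 + (11 + 12)))) = √(431675 - 259891/(1/(-270 + 23))) = √(431675 - 259891/(1/(-247))) = √(431675 - 259891/(-1/247)) = √(431675 - 259891*(-247)) = √(431675 + 64193077) = √64624752 = 12*√448783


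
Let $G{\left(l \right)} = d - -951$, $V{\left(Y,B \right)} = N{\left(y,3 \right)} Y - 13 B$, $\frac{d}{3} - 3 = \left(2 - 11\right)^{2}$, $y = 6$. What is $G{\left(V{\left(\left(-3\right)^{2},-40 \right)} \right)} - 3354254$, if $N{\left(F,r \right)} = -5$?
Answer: $-3353051$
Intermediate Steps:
$d = 252$ ($d = 9 + 3 \left(2 - 11\right)^{2} = 9 + 3 \left(-9\right)^{2} = 9 + 3 \cdot 81 = 9 + 243 = 252$)
$V{\left(Y,B \right)} = - 13 B - 5 Y$ ($V{\left(Y,B \right)} = - 5 Y - 13 B = - 13 B - 5 Y$)
$G{\left(l \right)} = 1203$ ($G{\left(l \right)} = 252 - -951 = 252 + 951 = 1203$)
$G{\left(V{\left(\left(-3\right)^{2},-40 \right)} \right)} - 3354254 = 1203 - 3354254 = -3353051$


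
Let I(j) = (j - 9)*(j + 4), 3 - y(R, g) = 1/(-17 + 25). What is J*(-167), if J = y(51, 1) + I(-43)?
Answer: -2713249/8 ≈ -3.3916e+5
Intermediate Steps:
y(R, g) = 23/8 (y(R, g) = 3 - 1/(-17 + 25) = 3 - 1/8 = 3 - 1*⅛ = 3 - ⅛ = 23/8)
I(j) = (-9 + j)*(4 + j)
J = 16247/8 (J = 23/8 + (-36 + (-43)² - 5*(-43)) = 23/8 + (-36 + 1849 + 215) = 23/8 + 2028 = 16247/8 ≈ 2030.9)
J*(-167) = (16247/8)*(-167) = -2713249/8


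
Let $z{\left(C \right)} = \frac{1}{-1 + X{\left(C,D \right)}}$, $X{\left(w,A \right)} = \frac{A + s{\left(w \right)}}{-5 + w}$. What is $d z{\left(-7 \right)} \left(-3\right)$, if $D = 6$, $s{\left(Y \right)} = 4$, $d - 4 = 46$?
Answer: $\frac{900}{11} \approx 81.818$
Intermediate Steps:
$d = 50$ ($d = 4 + 46 = 50$)
$X{\left(w,A \right)} = \frac{4 + A}{-5 + w}$ ($X{\left(w,A \right)} = \frac{A + 4}{-5 + w} = \frac{4 + A}{-5 + w}$)
$z{\left(C \right)} = \frac{1}{-1 + \frac{10}{-5 + C}}$ ($z{\left(C \right)} = \frac{1}{-1 + \frac{4 + 6}{-5 + C}} = \frac{1}{-1 + \frac{1}{-5 + C} 10} = \frac{1}{-1 + \frac{10}{-5 + C}}$)
$d z{\left(-7 \right)} \left(-3\right) = 50 \frac{5 - -7}{-15 - 7} \left(-3\right) = 50 \frac{5 + 7}{-22} \left(-3\right) = 50 \left(\left(- \frac{1}{22}\right) 12\right) \left(-3\right) = 50 \left(- \frac{6}{11}\right) \left(-3\right) = \left(- \frac{300}{11}\right) \left(-3\right) = \frac{900}{11}$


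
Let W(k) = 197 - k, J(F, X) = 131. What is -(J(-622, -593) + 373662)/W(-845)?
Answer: -373793/1042 ≈ -358.73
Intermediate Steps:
-(J(-622, -593) + 373662)/W(-845) = -(131 + 373662)/(197 - 1*(-845)) = -373793/(197 + 845) = -373793/1042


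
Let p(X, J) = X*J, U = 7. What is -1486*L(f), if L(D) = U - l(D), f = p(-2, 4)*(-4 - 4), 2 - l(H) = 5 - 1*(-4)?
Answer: -20804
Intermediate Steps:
l(H) = -7 (l(H) = 2 - (5 - 1*(-4)) = 2 - (5 + 4) = 2 - 1*9 = 2 - 9 = -7)
p(X, J) = J*X
f = 64 (f = (4*(-2))*(-4 - 4) = -8*(-8) = 64)
L(D) = 14 (L(D) = 7 - 1*(-7) = 7 + 7 = 14)
-1486*L(f) = -1486*14 = -20804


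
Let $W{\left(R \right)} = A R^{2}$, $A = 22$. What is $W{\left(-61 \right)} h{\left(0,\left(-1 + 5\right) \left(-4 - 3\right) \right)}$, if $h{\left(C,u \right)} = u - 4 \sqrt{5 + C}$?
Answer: $-2292136 - 327448 \sqrt{5} \approx -3.0243 \cdot 10^{6}$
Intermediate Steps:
$W{\left(R \right)} = 22 R^{2}$
$W{\left(-61 \right)} h{\left(0,\left(-1 + 5\right) \left(-4 - 3\right) \right)} = 22 \left(-61\right)^{2} \left(\left(-1 + 5\right) \left(-4 - 3\right) - 4 \sqrt{5 + 0}\right) = 22 \cdot 3721 \left(4 \left(-7\right) - 4 \sqrt{5}\right) = 81862 \left(-28 - 4 \sqrt{5}\right) = -2292136 - 327448 \sqrt{5}$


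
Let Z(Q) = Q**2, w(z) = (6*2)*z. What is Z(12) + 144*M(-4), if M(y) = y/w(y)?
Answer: 156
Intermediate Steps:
w(z) = 12*z
M(y) = 1/12 (M(y) = y/((12*y)) = y*(1/(12*y)) = 1/12)
Z(12) + 144*M(-4) = 12**2 + 144*(1/12) = 144 + 12 = 156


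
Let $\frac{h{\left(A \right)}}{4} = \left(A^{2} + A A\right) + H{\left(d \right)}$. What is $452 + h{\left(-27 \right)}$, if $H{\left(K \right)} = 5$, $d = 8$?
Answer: $6304$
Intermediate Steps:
$h{\left(A \right)} = 20 + 8 A^{2}$ ($h{\left(A \right)} = 4 \left(\left(A^{2} + A A\right) + 5\right) = 4 \left(\left(A^{2} + A^{2}\right) + 5\right) = 4 \left(2 A^{2} + 5\right) = 4 \left(5 + 2 A^{2}\right) = 20 + 8 A^{2}$)
$452 + h{\left(-27 \right)} = 452 + \left(20 + 8 \left(-27\right)^{2}\right) = 452 + \left(20 + 8 \cdot 729\right) = 452 + \left(20 + 5832\right) = 452 + 5852 = 6304$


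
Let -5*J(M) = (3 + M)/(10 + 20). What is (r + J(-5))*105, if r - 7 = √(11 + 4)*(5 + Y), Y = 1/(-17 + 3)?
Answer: 3682/5 + 1035*√15/2 ≈ 2740.7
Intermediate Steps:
Y = -1/14 (Y = 1/(-14) = -1/14 ≈ -0.071429)
r = 7 + 69*√15/14 (r = 7 + √(11 + 4)*(5 - 1/14) = 7 + √15*(69/14) = 7 + 69*√15/14 ≈ 26.088)
J(M) = -1/50 - M/150 (J(M) = -(3 + M)/(5*(10 + 20)) = -(3 + M)/(5*30) = -(⅒ + M/30)/5 = -1/50 - M/150)
(r + J(-5))*105 = ((7 + 69*√15/14) + (-1/50 - 1/150*(-5)))*105 = ((7 + 69*√15/14) + (-1/50 + 1/30))*105 = ((7 + 69*√15/14) + 1/75)*105 = (526/75 + 69*√15/14)*105 = 3682/5 + 1035*√15/2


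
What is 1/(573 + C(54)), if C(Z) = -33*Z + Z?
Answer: -1/1155 ≈ -0.00086580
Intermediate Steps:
C(Z) = -32*Z
1/(573 + C(54)) = 1/(573 - 32*54) = 1/(573 - 1728) = 1/(-1155) = -1/1155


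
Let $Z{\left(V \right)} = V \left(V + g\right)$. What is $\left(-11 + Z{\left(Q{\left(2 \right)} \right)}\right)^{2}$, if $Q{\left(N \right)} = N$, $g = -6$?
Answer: $361$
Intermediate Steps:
$Z{\left(V \right)} = V \left(-6 + V\right)$ ($Z{\left(V \right)} = V \left(V - 6\right) = V \left(-6 + V\right)$)
$\left(-11 + Z{\left(Q{\left(2 \right)} \right)}\right)^{2} = \left(-11 + 2 \left(-6 + 2\right)\right)^{2} = \left(-11 + 2 \left(-4\right)\right)^{2} = \left(-11 - 8\right)^{2} = \left(-19\right)^{2} = 361$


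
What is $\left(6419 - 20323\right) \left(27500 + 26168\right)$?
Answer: $-746199872$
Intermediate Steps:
$\left(6419 - 20323\right) \left(27500 + 26168\right) = \left(-13904\right) 53668 = -746199872$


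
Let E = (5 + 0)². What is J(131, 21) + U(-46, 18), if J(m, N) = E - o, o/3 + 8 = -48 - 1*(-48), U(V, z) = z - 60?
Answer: 7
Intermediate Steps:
U(V, z) = -60 + z
E = 25 (E = 5² = 25)
o = -24 (o = -24 + 3*(-48 - 1*(-48)) = -24 + 3*(-48 + 48) = -24 + 3*0 = -24 + 0 = -24)
J(m, N) = 49 (J(m, N) = 25 - 1*(-24) = 25 + 24 = 49)
J(131, 21) + U(-46, 18) = 49 + (-60 + 18) = 49 - 42 = 7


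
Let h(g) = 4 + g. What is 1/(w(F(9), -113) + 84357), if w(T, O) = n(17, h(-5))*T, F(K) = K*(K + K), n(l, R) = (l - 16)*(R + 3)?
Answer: 1/84681 ≈ 1.1809e-5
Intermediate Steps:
n(l, R) = (-16 + l)*(3 + R)
F(K) = 2*K² (F(K) = K*(2*K) = 2*K²)
w(T, O) = 2*T (w(T, O) = (-48 - 16*(4 - 5) + 3*17 + (4 - 5)*17)*T = (-48 - 16*(-1) + 51 - 1*17)*T = (-48 + 16 + 51 - 17)*T = 2*T)
1/(w(F(9), -113) + 84357) = 1/(2*(2*9²) + 84357) = 1/(2*(2*81) + 84357) = 1/(2*162 + 84357) = 1/(324 + 84357) = 1/84681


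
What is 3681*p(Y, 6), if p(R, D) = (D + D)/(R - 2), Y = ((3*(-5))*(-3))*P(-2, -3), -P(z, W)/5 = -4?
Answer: 22086/449 ≈ 49.189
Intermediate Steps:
P(z, W) = 20 (P(z, W) = -5*(-4) = 20)
Y = 900 (Y = ((3*(-5))*(-3))*20 = -15*(-3)*20 = 45*20 = 900)
p(R, D) = 2*D/(-2 + R) (p(R, D) = (2*D)/(-2 + R) = 2*D/(-2 + R))
3681*p(Y, 6) = 3681*(2*6/(-2 + 900)) = 3681*(2*6/898) = 3681*(2*6*(1/898)) = 3681*(6/449) = 22086/449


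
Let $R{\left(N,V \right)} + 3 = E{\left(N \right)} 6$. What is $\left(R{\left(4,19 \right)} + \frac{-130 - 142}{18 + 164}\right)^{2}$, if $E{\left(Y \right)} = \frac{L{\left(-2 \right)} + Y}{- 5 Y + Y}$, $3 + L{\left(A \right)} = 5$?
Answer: $\frac{6027025}{132496} \approx 45.488$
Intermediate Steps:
$L{\left(A \right)} = 2$ ($L{\left(A \right)} = -3 + 5 = 2$)
$E{\left(Y \right)} = - \frac{2 + Y}{4 Y}$ ($E{\left(Y \right)} = \frac{2 + Y}{- 5 Y + Y} = \frac{2 + Y}{\left(-4\right) Y} = \left(2 + Y\right) \left(- \frac{1}{4 Y}\right) = - \frac{2 + Y}{4 Y}$)
$R{\left(N,V \right)} = -3 + \frac{3 \left(-2 - N\right)}{2 N}$ ($R{\left(N,V \right)} = -3 + \frac{-2 - N}{4 N} 6 = -3 + \frac{3 \left(-2 - N\right)}{2 N}$)
$\left(R{\left(4,19 \right)} + \frac{-130 - 142}{18 + 164}\right)^{2} = \left(\left(- \frac{9}{2} - \frac{3}{4}\right) + \frac{-130 - 142}{18 + 164}\right)^{2} = \left(\left(- \frac{9}{2} - \frac{3}{4}\right) - \frac{272}{182}\right)^{2} = \left(\left(- \frac{9}{2} - \frac{3}{4}\right) - \frac{136}{91}\right)^{2} = \left(- \frac{21}{4} - \frac{136}{91}\right)^{2} = \left(- \frac{2455}{364}\right)^{2} = \frac{6027025}{132496}$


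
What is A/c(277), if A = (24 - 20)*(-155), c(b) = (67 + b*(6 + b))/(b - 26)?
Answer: -77810/39229 ≈ -1.9835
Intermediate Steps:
c(b) = (67 + b*(6 + b))/(-26 + b)
A = -620 (A = 4*(-155) = -620)
A/c(277) = -620*(-26 + 277)/(67 + 277² + 6*277) = -620*251/(67 + 76729 + 1662) = -620/((1/251)*78458) = -620/78458/251 = -620*251/78458 = -77810/39229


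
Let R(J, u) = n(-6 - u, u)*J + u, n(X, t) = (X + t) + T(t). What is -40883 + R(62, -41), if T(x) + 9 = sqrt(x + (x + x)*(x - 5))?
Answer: -41854 + 62*sqrt(3731) ≈ -38067.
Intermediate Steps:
T(x) = -9 + sqrt(x + 2*x*(-5 + x)) (T(x) = -9 + sqrt(x + (x + x)*(x - 5)) = -9 + sqrt(x + (2*x)*(-5 + x)) = -9 + sqrt(x + 2*x*(-5 + x)))
n(X, t) = -9 + X + t + sqrt(t*(-9 + 2*t)) (n(X, t) = (X + t) + (-9 + sqrt(t*(-9 + 2*t))) = -9 + X + t + sqrt(t*(-9 + 2*t)))
R(J, u) = u + J*(-15 + sqrt(u*(-9 + 2*u))) (R(J, u) = (-9 + (-6 - u) + u + sqrt(u*(-9 + 2*u)))*J + u = (-15 + sqrt(u*(-9 + 2*u)))*J + u = J*(-15 + sqrt(u*(-9 + 2*u))) + u = u + J*(-15 + sqrt(u*(-9 + 2*u))))
-40883 + R(62, -41) = -40883 + (-41 + 62*(-15 + sqrt(-41*(-9 + 2*(-41))))) = -40883 + (-41 + 62*(-15 + sqrt(-41*(-9 - 82)))) = -40883 + (-41 + 62*(-15 + sqrt(-41*(-91)))) = -40883 + (-41 + 62*(-15 + sqrt(3731))) = -40883 + (-41 + (-930 + 62*sqrt(3731))) = -40883 + (-971 + 62*sqrt(3731)) = -41854 + 62*sqrt(3731)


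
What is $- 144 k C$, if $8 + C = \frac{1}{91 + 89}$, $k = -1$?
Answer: $- \frac{5756}{5} \approx -1151.2$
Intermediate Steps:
$C = - \frac{1439}{180}$ ($C = -8 + \frac{1}{91 + 89} = -8 + \frac{1}{180} = - \frac{1439}{180} \approx -7.9944$)
$- 144 k C = \left(-144\right) \left(-1\right) \left(- \frac{1439}{180}\right) = 144 \left(- \frac{1439}{180}\right) = - \frac{5756}{5}$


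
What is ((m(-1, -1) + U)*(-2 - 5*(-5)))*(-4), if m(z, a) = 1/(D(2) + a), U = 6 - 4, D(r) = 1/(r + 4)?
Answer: -368/5 ≈ -73.600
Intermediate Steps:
D(r) = 1/(4 + r)
U = 2
m(z, a) = 1/(1/6 + a) (m(z, a) = 1/(1/(4 + 2) + a) = 1/(1/6 + a))
((m(-1, -1) + U)*(-2 - 5*(-5)))*(-4) = ((6/(1 + 6*(-1)) + 2)*(-2 - 5*(-5)))*(-4) = ((6/(1 - 6) + 2)*(-2 + 25))*(-4) = ((6/(-5) + 2)*23)*(-4) = ((6*(-1/5) + 2)*23)*(-4) = ((-6/5 + 2)*23)*(-4) = ((4/5)*23)*(-4) = (92/5)*(-4) = -368/5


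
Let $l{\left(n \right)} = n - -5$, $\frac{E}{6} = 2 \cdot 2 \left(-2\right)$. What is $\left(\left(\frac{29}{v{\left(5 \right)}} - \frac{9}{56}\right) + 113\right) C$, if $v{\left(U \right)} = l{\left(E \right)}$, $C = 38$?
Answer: $\frac{5131767}{1204} \approx 4262.3$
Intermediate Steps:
$E = -48$ ($E = 6 \cdot 2 \cdot 2 \left(-2\right) = 6 \cdot 4 \left(-2\right) = 6 \left(-8\right) = -48$)
$l{\left(n \right)} = 5 + n$ ($l{\left(n \right)} = n + 5 = 5 + n$)
$v{\left(U \right)} = -43$ ($v{\left(U \right)} = 5 - 48 = -43$)
$\left(\left(\frac{29}{v{\left(5 \right)}} - \frac{9}{56}\right) + 113\right) C = \left(\left(\frac{29}{-43} - \frac{9}{56}\right) + 113\right) 38 = \left(\left(29 \left(- \frac{1}{43}\right) - \frac{9}{56}\right) + 113\right) 38 = \left(\left(- \frac{29}{43} - \frac{9}{56}\right) + 113\right) 38 = \left(- \frac{2011}{2408} + 113\right) 38 = \frac{270093}{2408} \cdot 38 = \frac{5131767}{1204}$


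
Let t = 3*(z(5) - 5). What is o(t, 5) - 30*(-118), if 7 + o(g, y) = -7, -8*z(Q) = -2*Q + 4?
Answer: 3526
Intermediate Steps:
z(Q) = -½ + Q/4 (z(Q) = -(-2*Q + 4)/8 = -(4 - 2*Q)/8 = -½ + Q/4)
t = -51/4 (t = 3*((-½ + (¼)*5) - 5) = 3*((-½ + 5/4) - 5) = 3*(¾ - 5) = 3*(-17/4) = -51/4 ≈ -12.750)
o(g, y) = -14 (o(g, y) = -7 - 7 = -14)
o(t, 5) - 30*(-118) = -14 - 30*(-118) = -14 + 3540 = 3526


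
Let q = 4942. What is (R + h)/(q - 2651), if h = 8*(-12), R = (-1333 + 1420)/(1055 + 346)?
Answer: -44803/1069897 ≈ -0.041876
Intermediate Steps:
R = 29/467 (R = 87/1401 = 87*(1/1401) = 29/467 ≈ 0.062099)
h = -96
(R + h)/(q - 2651) = (29/467 - 96)/(4942 - 2651) = -44803/467/2291 = -44803/467*1/2291 = -44803/1069897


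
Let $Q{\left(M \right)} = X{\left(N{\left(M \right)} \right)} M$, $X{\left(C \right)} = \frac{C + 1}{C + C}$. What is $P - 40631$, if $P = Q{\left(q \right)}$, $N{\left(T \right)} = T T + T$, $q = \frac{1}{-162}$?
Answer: $- \frac{2119449401}{52164} \approx -40631.0$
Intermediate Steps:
$q = - \frac{1}{162} \approx -0.0061728$
$N{\left(T \right)} = T + T^{2}$ ($N{\left(T \right)} = T^{2} + T = T + T^{2}$)
$X{\left(C \right)} = \frac{1 + C}{2 C}$
$Q{\left(M \right)} = \frac{1 + M \left(1 + M\right)}{2 \left(1 + M\right)}$ ($Q{\left(M \right)} = \frac{1 + M \left(1 + M\right)}{2 M \left(1 + M\right)} M = \frac{1 + M \left(1 + M\right)}{2 \left(1 + M\right)}$)
$P = \frac{26083}{52164}$ ($P = \frac{1 - \frac{1 - \frac{1}{162}}{162}}{2 \left(1 - \frac{1}{162}\right)} = \frac{1 - \frac{161}{26244}}{2 \cdot \frac{161}{162}} = \frac{1}{2} \cdot \frac{162}{161} \left(1 - \frac{161}{26244}\right) = \frac{1}{2} \cdot \frac{162}{161} \cdot \frac{26083}{26244} = \frac{26083}{52164} \approx 0.50002$)
$P - 40631 = \frac{26083}{52164} - 40631 = - \frac{2119449401}{52164}$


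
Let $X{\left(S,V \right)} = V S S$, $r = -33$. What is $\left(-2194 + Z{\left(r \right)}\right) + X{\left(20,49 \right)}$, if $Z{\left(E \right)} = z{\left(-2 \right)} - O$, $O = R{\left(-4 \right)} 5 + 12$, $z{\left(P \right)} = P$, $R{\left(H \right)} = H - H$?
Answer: $17392$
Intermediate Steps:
$R{\left(H \right)} = 0$
$O = 12$ ($O = 0 \cdot 5 + 12 = 0 + 12 = 12$)
$Z{\left(E \right)} = -14$ ($Z{\left(E \right)} = -2 - 12 = -14$)
$X{\left(S,V \right)} = V S^{2}$
$\left(-2194 + Z{\left(r \right)}\right) + X{\left(20,49 \right)} = \left(-2194 - 14\right) + 49 \cdot 20^{2} = -2208 + 49 \cdot 400 = -2208 + 19600 = 17392$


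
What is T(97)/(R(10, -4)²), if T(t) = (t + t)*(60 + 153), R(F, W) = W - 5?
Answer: 13774/27 ≈ 510.15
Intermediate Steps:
R(F, W) = -5 + W
T(t) = 426*t (T(t) = (2*t)*213 = 426*t)
T(97)/(R(10, -4)²) = (426*97)/((-5 - 4)²) = 41322/((-9)²) = 41322/81 = 41322*(1/81) = 13774/27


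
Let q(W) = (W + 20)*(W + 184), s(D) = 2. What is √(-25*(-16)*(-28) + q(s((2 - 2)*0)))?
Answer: 2*I*√1777 ≈ 84.309*I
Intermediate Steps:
q(W) = (20 + W)*(184 + W)
√(-25*(-16)*(-28) + q(s((2 - 2)*0))) = √(-25*(-16)*(-28) + (3680 + 2² + 204*2)) = √(400*(-28) + (3680 + 4 + 408)) = √(-11200 + 4092) = √(-7108) = 2*I*√1777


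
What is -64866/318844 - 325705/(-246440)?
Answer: 4393175399/3928795768 ≈ 1.1182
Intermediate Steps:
-64866/318844 - 325705/(-246440) = -64866*1/318844 - 325705*(-1/246440) = -32433/159422 + 65141/49288 = 4393175399/3928795768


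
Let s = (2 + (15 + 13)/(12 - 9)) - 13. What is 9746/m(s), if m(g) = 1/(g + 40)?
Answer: 1120790/3 ≈ 3.7360e+5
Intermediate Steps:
s = -5/3 (s = (2 + 28/3) - 13 = 34/3 - 13 = -5/3 ≈ -1.6667)
m(g) = 1/(40 + g)
9746/m(s) = 9746/(1/(40 - 5/3)) = 9746/(1/(115/3)) = 9746/(3/115) = 9746*(115/3) = 1120790/3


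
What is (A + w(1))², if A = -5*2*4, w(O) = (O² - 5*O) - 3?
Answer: 2209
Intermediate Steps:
w(O) = -3 + O² - 5*O
A = -40 (A = -10*4 = -40)
(A + w(1))² = (-40 + (-3 + 1² - 5*1))² = (-40 + (-3 + 1 - 5))² = (-40 - 7)² = (-47)² = 2209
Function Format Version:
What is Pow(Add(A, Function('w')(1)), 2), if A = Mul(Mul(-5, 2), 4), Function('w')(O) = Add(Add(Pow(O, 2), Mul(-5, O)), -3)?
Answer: 2209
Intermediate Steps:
Function('w')(O) = Add(-3, Pow(O, 2), Mul(-5, O))
A = -40 (A = Mul(-10, 4) = -40)
Pow(Add(A, Function('w')(1)), 2) = Pow(Add(-40, Add(-3, Pow(1, 2), Mul(-5, 1))), 2) = Pow(Add(-40, Add(-3, 1, -5)), 2) = Pow(Add(-40, -7), 2) = Pow(-47, 2) = 2209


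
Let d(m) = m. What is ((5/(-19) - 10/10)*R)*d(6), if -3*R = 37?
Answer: 1776/19 ≈ 93.474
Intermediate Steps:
R = -37/3 (R = -⅓*37 = -37/3 ≈ -12.333)
((5/(-19) - 10/10)*R)*d(6) = ((5/(-19) - 10/10)*(-37/3))*6 = ((5*(-1/19) - 10*⅒)*(-37/3))*6 = ((-5/19 - 1)*(-37/3))*6 = -24/19*(-37/3)*6 = (296/19)*6 = 1776/19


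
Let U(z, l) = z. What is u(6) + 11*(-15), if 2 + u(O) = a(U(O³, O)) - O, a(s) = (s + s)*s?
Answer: 93139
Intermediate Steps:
a(s) = 2*s² (a(s) = (2*s)*s = 2*s²)
u(O) = -2 - O + 2*O⁶ (u(O) = -2 + (2*(O³)² - O) = -2 + (2*O⁶ - O) = -2 + (-O + 2*O⁶) = -2 - O + 2*O⁶)
u(6) + 11*(-15) = (-2 - 1*6 + 2*6⁶) + 11*(-15) = (-2 - 6 + 2*46656) - 165 = (-2 - 6 + 93312) - 165 = 93304 - 165 = 93139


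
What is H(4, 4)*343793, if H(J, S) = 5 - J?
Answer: 343793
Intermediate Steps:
H(4, 4)*343793 = (5 - 1*4)*343793 = (5 - 4)*343793 = 1*343793 = 343793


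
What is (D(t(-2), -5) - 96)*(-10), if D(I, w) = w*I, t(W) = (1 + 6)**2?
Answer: 3410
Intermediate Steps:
t(W) = 49 (t(W) = 7**2 = 49)
D(I, w) = I*w
(D(t(-2), -5) - 96)*(-10) = (49*(-5) - 96)*(-10) = (-245 - 96)*(-10) = -341*(-10) = 3410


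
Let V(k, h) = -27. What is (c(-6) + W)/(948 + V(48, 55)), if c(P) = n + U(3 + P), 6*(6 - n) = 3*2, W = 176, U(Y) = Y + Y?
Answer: 175/921 ≈ 0.19001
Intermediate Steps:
U(Y) = 2*Y
n = 5 (n = 6 - 2/2 = 6 - 1/6*6 = 6 - 1 = 5)
c(P) = 11 + 2*P (c(P) = 5 + 2*(3 + P) = 5 + (6 + 2*P) = 11 + 2*P)
(c(-6) + W)/(948 + V(48, 55)) = ((11 + 2*(-6)) + 176)/(948 - 27) = ((11 - 12) + 176)/921 = (-1 + 176)*(1/921) = 175*(1/921) = 175/921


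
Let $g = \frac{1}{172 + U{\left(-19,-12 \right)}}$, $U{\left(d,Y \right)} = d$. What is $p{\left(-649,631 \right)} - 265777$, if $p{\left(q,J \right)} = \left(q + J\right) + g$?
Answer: $- \frac{40666634}{153} \approx -2.658 \cdot 10^{5}$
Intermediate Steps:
$g = \frac{1}{153}$ ($g = \frac{1}{172 - 19} = \frac{1}{153} \approx 0.0065359$)
$p{\left(q,J \right)} = \frac{1}{153} + J + q$ ($p{\left(q,J \right)} = \left(q + J\right) + \frac{1}{153} = \left(J + q\right) + \frac{1}{153} = \frac{1}{153} + J + q$)
$p{\left(-649,631 \right)} - 265777 = \left(\frac{1}{153} + 631 - 649\right) - 265777 = - \frac{2753}{153} - 265777 = - \frac{40666634}{153}$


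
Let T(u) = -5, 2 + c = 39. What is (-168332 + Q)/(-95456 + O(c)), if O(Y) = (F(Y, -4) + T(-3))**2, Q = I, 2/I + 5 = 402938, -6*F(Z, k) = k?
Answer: 203479553262/115364418785 ≈ 1.7638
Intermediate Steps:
c = 37 (c = -2 + 39 = 37)
F(Z, k) = -k/6
I = 2/402933 (I = 2/(-5 + 402938) = 2/402933 ≈ 4.9636e-6)
Q = 2/402933 ≈ 4.9636e-6
O(Y) = 169/9 (O(Y) = (-1/6*(-4) - 5)**2 = (2/3 - 5)**2 = (-13/3)**2 = 169/9)
(-168332 + Q)/(-95456 + O(c)) = (-168332 + 2/402933)/(-95456 + 169/9) = -67826517754/(402933*(-858935/9)) = -67826517754/402933*(-9/858935) = 203479553262/115364418785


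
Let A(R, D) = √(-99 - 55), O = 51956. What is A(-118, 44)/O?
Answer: I*√154/51956 ≈ 0.00023885*I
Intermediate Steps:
A(R, D) = I*√154 (A(R, D) = √(-154) = I*√154)
A(-118, 44)/O = (I*√154)/51956 = (I*√154)*(1/51956) = I*√154/51956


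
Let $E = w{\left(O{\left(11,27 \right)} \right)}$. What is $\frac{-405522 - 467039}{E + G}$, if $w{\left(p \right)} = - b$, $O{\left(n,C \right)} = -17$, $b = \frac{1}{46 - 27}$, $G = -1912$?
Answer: $\frac{16578659}{36329} \approx 456.35$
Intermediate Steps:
$b = \frac{1}{19} \approx 0.052632$
$w{\left(p \right)} = - \frac{1}{19}$ ($w{\left(p \right)} = \left(-1\right) \frac{1}{19} = - \frac{1}{19}$)
$E = - \frac{1}{19} \approx -0.052632$
$\frac{-405522 - 467039}{E + G} = \frac{-405522 - 467039}{- \frac{1}{19} - 1912} = - \frac{872561}{- \frac{36329}{19}} = \left(-872561\right) \left(- \frac{19}{36329}\right) = \frac{16578659}{36329}$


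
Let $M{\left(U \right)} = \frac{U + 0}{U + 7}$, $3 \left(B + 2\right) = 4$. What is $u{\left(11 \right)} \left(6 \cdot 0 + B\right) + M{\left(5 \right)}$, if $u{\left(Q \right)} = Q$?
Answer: $- \frac{83}{12} \approx -6.9167$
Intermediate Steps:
$B = - \frac{2}{3}$ ($B = -2 + \frac{1}{3} \cdot 4 = -2 + \frac{4}{3} = - \frac{2}{3} \approx -0.66667$)
$M{\left(U \right)} = \frac{U}{7 + U}$
$u{\left(11 \right)} \left(6 \cdot 0 + B\right) + M{\left(5 \right)} = 11 \left(6 \cdot 0 - \frac{2}{3}\right) + \frac{5}{7 + 5} = 11 \left(0 - \frac{2}{3}\right) + \frac{5}{12} = 11 \left(- \frac{2}{3}\right) + 5 \cdot \frac{1}{12} = - \frac{22}{3} + \frac{5}{12} = - \frac{83}{12}$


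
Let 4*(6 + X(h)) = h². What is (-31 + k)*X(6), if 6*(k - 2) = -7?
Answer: -181/2 ≈ -90.500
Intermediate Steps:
k = ⅚ (k = 2 + (⅙)*(-7) = 2 - 7/6 = ⅚ ≈ 0.83333)
X(h) = -6 + h²/4
(-31 + k)*X(6) = (-31 + ⅚)*(-6 + (¼)*6²) = -181*(-6 + (¼)*36)/6 = -181*(-6 + 9)/6 = -181/6*3 = -181/2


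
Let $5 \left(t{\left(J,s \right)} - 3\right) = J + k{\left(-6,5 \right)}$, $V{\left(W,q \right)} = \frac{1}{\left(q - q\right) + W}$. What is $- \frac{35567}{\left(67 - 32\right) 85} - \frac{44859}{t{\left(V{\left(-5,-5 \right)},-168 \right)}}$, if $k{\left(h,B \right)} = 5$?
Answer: $- \frac{159043298}{14025} \approx -11340.0$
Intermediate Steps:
$V{\left(W,q \right)} = \frac{1}{W}$ ($V{\left(W,q \right)} = \frac{1}{0 + W} = \frac{1}{W}$)
$t{\left(J,s \right)} = 4 + \frac{J}{5}$ ($t{\left(J,s \right)} = 3 + \frac{J + 5}{5} = 3 + \frac{5 + J}{5} = 3 + \left(1 + \frac{J}{5}\right) = 4 + \frac{J}{5}$)
$- \frac{35567}{\left(67 - 32\right) 85} - \frac{44859}{t{\left(V{\left(-5,-5 \right)},-168 \right)}} = - \frac{35567}{\left(67 - 32\right) 85} - \frac{44859}{4 + \frac{1}{5 \left(-5\right)}} = - \frac{35567}{35 \cdot 85} - \frac{44859}{4 + \frac{1}{5} \left(- \frac{1}{5}\right)} = - \frac{35567}{2975} - \frac{44859}{4 - \frac{1}{25}} = \left(-35567\right) \frac{1}{2975} - \frac{44859}{\frac{99}{25}} = - \frac{5081}{425} - \frac{373825}{33} = - \frac{159043298}{14025}$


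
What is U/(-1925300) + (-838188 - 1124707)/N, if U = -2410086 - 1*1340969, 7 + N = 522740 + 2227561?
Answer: 653734231667/529514103820 ≈ 1.2346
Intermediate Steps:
N = 2750294 (N = -7 + (522740 + 2227561) = -7 + 2750301 = 2750294)
U = -3751055 (U = -2410086 - 1340969 = -3751055)
U/(-1925300) + (-838188 - 1124707)/N = -3751055/(-1925300) + (-838188 - 1124707)/2750294 = -3751055*(-1/1925300) - 1962895*1/2750294 = 750211/385060 - 1962895/2750294 = 653734231667/529514103820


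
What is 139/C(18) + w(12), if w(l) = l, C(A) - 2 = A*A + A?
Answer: 4267/344 ≈ 12.404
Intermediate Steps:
C(A) = 2 + A + A² (C(A) = 2 + (A*A + A) = 2 + (A² + A) = 2 + (A + A²) = 2 + A + A²)
139/C(18) + w(12) = 139/(2 + 18 + 18²) + 12 = 139/(2 + 18 + 324) + 12 = 139/344 + 12 = 4267/344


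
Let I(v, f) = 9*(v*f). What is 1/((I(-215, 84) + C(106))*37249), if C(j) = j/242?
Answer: -121/732586773463 ≈ -1.6517e-10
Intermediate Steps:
C(j) = j/242 (C(j) = j*(1/242) = j/242)
I(v, f) = 9*f*v (I(v, f) = 9*(f*v) = 9*f*v)
1/((I(-215, 84) + C(106))*37249) = 1/((9*84*(-215) + (1/242)*106)*37249) = (1/37249)/(-162540 + 53/121) = (1/37249)/(-19667287/121) = -121/19667287*1/37249 = -121/732586773463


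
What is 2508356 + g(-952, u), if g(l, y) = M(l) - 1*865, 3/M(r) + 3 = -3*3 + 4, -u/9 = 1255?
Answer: 20059925/8 ≈ 2.5075e+6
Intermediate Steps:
u = -11295 (u = -9*1255 = -11295)
M(r) = -3/8 (M(r) = 3/(-3 + (-3*3 + 4)) = 3/(-3 + (-9 + 4)) = 3/(-3 - 5) = 3/(-8) = 3*(-⅛) = -3/8)
g(l, y) = -6923/8 (g(l, y) = -3/8 - 1*865 = -3/8 - 865 = -6923/8)
2508356 + g(-952, u) = 2508356 - 6923/8 = 20059925/8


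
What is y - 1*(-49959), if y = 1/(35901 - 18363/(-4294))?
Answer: 7702541586757/154177257 ≈ 49959.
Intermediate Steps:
y = 4294/154177257 (y = 1/(35901 - 18363*(-1/4294)) = 1/(35901 + 18363/4294) = 1/(154177257/4294) = 4294/154177257 ≈ 2.7851e-5)
y - 1*(-49959) = 4294/154177257 - 1*(-49959) = 4294/154177257 + 49959 = 7702541586757/154177257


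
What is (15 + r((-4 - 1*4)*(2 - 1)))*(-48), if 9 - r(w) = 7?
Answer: -816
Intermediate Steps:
r(w) = 2 (r(w) = 9 - 1*7 = 9 - 7 = 2)
(15 + r((-4 - 1*4)*(2 - 1)))*(-48) = (15 + 2)*(-48) = 17*(-48) = -816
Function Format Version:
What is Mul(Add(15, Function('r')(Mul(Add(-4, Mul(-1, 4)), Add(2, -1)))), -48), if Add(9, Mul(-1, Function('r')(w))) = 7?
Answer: -816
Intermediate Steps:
Function('r')(w) = 2 (Function('r')(w) = Add(9, Mul(-1, 7)) = Add(9, -7) = 2)
Mul(Add(15, Function('r')(Mul(Add(-4, Mul(-1, 4)), Add(2, -1)))), -48) = Mul(Add(15, 2), -48) = Mul(17, -48) = -816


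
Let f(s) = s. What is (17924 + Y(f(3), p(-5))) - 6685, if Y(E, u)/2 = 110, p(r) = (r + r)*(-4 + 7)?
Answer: 11459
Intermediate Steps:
p(r) = 6*r (p(r) = (2*r)*3 = 6*r)
Y(E, u) = 220 (Y(E, u) = 2*110 = 220)
(17924 + Y(f(3), p(-5))) - 6685 = (17924 + 220) - 6685 = 18144 - 6685 = 11459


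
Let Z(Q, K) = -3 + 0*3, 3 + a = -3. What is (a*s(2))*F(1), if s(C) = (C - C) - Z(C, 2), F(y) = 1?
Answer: -18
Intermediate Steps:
a = -6 (a = -3 - 3 = -6)
Z(Q, K) = -3 (Z(Q, K) = -3 + 0 = -3)
s(C) = 3 (s(C) = (C - C) - 1*(-3) = 0 + 3 = 3)
(a*s(2))*F(1) = -6*3*1 = -18*1 = -18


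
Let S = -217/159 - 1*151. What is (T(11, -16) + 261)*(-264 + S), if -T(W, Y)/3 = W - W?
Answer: -5759574/53 ≈ -1.0867e+5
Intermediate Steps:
S = -24226/159 (S = -217*1/159 - 151 = -217/159 - 151 = -24226/159 ≈ -152.36)
T(W, Y) = 0 (T(W, Y) = -3*(W - W) = -3*0 = 0)
(T(11, -16) + 261)*(-264 + S) = (0 + 261)*(-264 - 24226/159) = 261*(-66202/159) = -5759574/53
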